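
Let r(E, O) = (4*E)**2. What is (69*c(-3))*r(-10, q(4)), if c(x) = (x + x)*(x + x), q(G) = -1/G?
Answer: 3974400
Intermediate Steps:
r(E, O) = 16*E**2
c(x) = 4*x**2 (c(x) = (2*x)*(2*x) = 4*x**2)
(69*c(-3))*r(-10, q(4)) = (69*(4*(-3)**2))*(16*(-10)**2) = (69*(4*9))*(16*100) = (69*36)*1600 = 2484*1600 = 3974400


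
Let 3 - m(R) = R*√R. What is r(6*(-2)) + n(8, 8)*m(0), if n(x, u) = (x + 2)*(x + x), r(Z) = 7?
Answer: 487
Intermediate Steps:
m(R) = 3 - R^(3/2) (m(R) = 3 - R*√R = 3 - R^(3/2))
n(x, u) = 2*x*(2 + x) (n(x, u) = (2 + x)*(2*x) = 2*x*(2 + x))
r(6*(-2)) + n(8, 8)*m(0) = 7 + (2*8*(2 + 8))*(3 - 0^(3/2)) = 7 + (2*8*10)*(3 - 1*0) = 7 + 160*(3 + 0) = 7 + 160*3 = 7 + 480 = 487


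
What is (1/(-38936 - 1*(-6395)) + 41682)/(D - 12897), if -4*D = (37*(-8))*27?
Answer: -1356373961/354664359 ≈ -3.8244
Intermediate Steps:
D = 1998 (D = -37*(-8)*27/4 = -(-74)*27 = -¼*(-7992) = 1998)
(1/(-38936 - 1*(-6395)) + 41682)/(D - 12897) = (1/(-38936 - 1*(-6395)) + 41682)/(1998 - 12897) = (1/(-38936 + 6395) + 41682)/(-10899) = (1/(-32541) + 41682)*(-1/10899) = (-1/32541 + 41682)*(-1/10899) = (1356373961/32541)*(-1/10899) = -1356373961/354664359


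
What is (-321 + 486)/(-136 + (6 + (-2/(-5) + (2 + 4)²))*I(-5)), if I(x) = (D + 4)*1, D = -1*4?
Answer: -165/136 ≈ -1.2132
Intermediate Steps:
D = -4
I(x) = 0 (I(x) = (-4 + 4)*1 = 0*1 = 0)
(-321 + 486)/(-136 + (6 + (-2/(-5) + (2 + 4)²))*I(-5)) = (-321 + 486)/(-136 + (6 + (-2/(-5) + (2 + 4)²))*0) = 165/(-136 + (6 + (-2*(-⅕) + 6²))*0) = 165/(-136 + (6 + (⅖ + 36))*0) = 165/(-136 + (6 + 182/5)*0) = 165/(-136 + (212/5)*0) = 165/(-136 + 0) = 165/(-136) = 165*(-1/136) = -165/136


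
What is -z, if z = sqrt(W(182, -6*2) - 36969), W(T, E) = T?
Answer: -I*sqrt(36787) ≈ -191.8*I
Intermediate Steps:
z = I*sqrt(36787) (z = sqrt(182 - 36969) = sqrt(-36787) = I*sqrt(36787) ≈ 191.8*I)
-z = -I*sqrt(36787)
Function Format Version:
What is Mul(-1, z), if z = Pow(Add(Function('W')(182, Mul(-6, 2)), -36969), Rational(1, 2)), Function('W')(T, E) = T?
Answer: Mul(-1, I, Pow(36787, Rational(1, 2))) ≈ Mul(-191.80, I)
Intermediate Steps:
z = Mul(I, Pow(36787, Rational(1, 2))) (z = Pow(Add(182, -36969), Rational(1, 2)) = Pow(-36787, Rational(1, 2)) = Mul(I, Pow(36787, Rational(1, 2))) ≈ Mul(191.80, I))
Mul(-1, z) = Mul(-1, Mul(I, Pow(36787, Rational(1, 2)))) = Mul(-1, I, Pow(36787, Rational(1, 2)))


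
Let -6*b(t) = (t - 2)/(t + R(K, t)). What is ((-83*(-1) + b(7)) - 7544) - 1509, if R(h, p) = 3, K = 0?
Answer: -107641/12 ≈ -8970.1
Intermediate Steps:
b(t) = -(-2 + t)/(6*(3 + t)) (b(t) = -(t - 2)/(6*(t + 3)) = -(-2 + t)/(6*(3 + t)))
((-83*(-1) + b(7)) - 7544) - 1509 = ((-83*(-1) + (2 - 1*7)/(6*(3 + 7))) - 7544) - 1509 = ((83 + (⅙)*(2 - 7)/10) - 7544) - 1509 = ((83 + (⅙)*(⅒)*(-5)) - 7544) - 1509 = ((83 - 1/12) - 7544) - 1509 = (995/12 - 7544) - 1509 = -89533/12 - 1509 = -107641/12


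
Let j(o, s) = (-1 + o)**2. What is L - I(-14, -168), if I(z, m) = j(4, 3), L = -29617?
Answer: -29626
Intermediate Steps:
I(z, m) = 9 (I(z, m) = (-1 + 4)**2 = 3**2 = 9)
L - I(-14, -168) = -29617 - 1*9 = -29617 - 9 = -29626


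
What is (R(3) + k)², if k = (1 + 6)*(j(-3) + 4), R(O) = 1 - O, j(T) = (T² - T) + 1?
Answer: 13689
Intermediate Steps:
j(T) = 1 + T² - T
k = 119 (k = (1 + 6)*((1 + (-3)² - 1*(-3)) + 4) = 7*((1 + 9 + 3) + 4) = 7*(13 + 4) = 7*17 = 119)
(R(3) + k)² = ((1 - 1*3) + 119)² = ((1 - 3) + 119)² = (-2 + 119)² = 117² = 13689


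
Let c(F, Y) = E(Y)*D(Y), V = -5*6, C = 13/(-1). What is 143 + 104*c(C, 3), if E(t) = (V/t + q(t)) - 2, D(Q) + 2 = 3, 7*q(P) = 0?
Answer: -1105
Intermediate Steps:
q(P) = 0 (q(P) = (⅐)*0 = 0)
C = -13 (C = 13*(-1) = -13)
V = -30
D(Q) = 1 (D(Q) = -2 + 3 = 1)
E(t) = -2 - 30/t (E(t) = (-30/t + 0) - 2 = -30/t - 2 = -2 - 30/t)
c(F, Y) = -2 - 30/Y (c(F, Y) = (-2 - 30/Y)*1 = -2 - 30/Y)
143 + 104*c(C, 3) = 143 + 104*(-2 - 30/3) = 143 + 104*(-2 - 30*⅓) = 143 + 104*(-2 - 10) = 143 + 104*(-12) = 143 - 1248 = -1105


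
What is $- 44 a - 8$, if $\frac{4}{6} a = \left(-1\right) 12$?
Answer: $784$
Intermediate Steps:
$a = -18$ ($a = \frac{3 \left(\left(-1\right) 12\right)}{2} = \frac{3}{2} \left(-12\right) = -18$)
$- 44 a - 8 = \left(-44\right) \left(-18\right) - 8 = 792 - 8 = 784$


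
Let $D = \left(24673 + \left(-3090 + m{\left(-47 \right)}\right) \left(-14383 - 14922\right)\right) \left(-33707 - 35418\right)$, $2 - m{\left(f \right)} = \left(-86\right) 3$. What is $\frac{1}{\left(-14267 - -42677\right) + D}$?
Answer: $- \frac{1}{5734459486465} \approx -1.7438 \cdot 10^{-13}$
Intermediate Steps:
$m{\left(f \right)} = 260$ ($m{\left(f \right)} = 2 - \left(-86\right) 3 = 2 - -258 = 2 + 258 = 260$)
$D = -5734459514875$ ($D = \left(24673 + \left(-3090 + 260\right) \left(-14383 - 14922\right)\right) \left(-33707 - 35418\right) = \left(24673 - -82933150\right) \left(-69125\right) = \left(24673 + 82933150\right) \left(-69125\right) = 82957823 \left(-69125\right) = -5734459514875$)
$\frac{1}{\left(-14267 - -42677\right) + D} = \frac{1}{\left(-14267 - -42677\right) - 5734459514875} = \frac{1}{\left(-14267 + 42677\right) - 5734459514875} = \frac{1}{28410 - 5734459514875} = \frac{1}{-5734459486465} = - \frac{1}{5734459486465}$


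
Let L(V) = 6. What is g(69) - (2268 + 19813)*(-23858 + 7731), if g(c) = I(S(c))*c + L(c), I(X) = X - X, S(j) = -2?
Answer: 356100293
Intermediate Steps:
I(X) = 0
g(c) = 6 (g(c) = 0*c + 6 = 0 + 6 = 6)
g(69) - (2268 + 19813)*(-23858 + 7731) = 6 - (2268 + 19813)*(-23858 + 7731) = 6 - 22081*(-16127) = 6 - 1*(-356100287) = 6 + 356100287 = 356100293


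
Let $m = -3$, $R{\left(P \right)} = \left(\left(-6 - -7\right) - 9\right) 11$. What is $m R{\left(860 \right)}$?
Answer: $264$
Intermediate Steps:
$R{\left(P \right)} = -88$ ($R{\left(P \right)} = \left(\left(-6 + 7\right) - 9\right) 11 = \left(1 - 9\right) 11 = \left(-8\right) 11 = -88$)
$m R{\left(860 \right)} = \left(-3\right) \left(-88\right) = 264$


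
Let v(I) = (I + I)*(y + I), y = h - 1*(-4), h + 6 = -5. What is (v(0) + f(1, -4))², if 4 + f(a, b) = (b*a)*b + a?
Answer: 169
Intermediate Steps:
h = -11 (h = -6 - 5 = -11)
y = -7 (y = -11 - 1*(-4) = -11 + 4 = -7)
v(I) = 2*I*(-7 + I) (v(I) = (I + I)*(-7 + I) = (2*I)*(-7 + I) = 2*I*(-7 + I))
f(a, b) = -4 + a + a*b² (f(a, b) = -4 + ((b*a)*b + a) = -4 + ((a*b)*b + a) = -4 + (a*b² + a) = -4 + (a + a*b²) = -4 + a + a*b²)
(v(0) + f(1, -4))² = (2*0*(-7 + 0) + (-4 + 1 + 1*(-4)²))² = (2*0*(-7) + (-4 + 1 + 1*16))² = (0 + (-4 + 1 + 16))² = (0 + 13)² = 13² = 169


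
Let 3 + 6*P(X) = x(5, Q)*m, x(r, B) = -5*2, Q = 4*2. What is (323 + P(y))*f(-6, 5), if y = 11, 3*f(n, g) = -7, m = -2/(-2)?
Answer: -13475/18 ≈ -748.61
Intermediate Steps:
m = 1 (m = -2*(-½) = 1)
f(n, g) = -7/3 (f(n, g) = (⅓)*(-7) = -7/3)
Q = 8
x(r, B) = -10
P(X) = -13/6 (P(X) = -½ + (-10*1)/6 = -½ + (⅙)*(-10) = -½ - 5/3 = -13/6)
(323 + P(y))*f(-6, 5) = (323 - 13/6)*(-7/3) = (1925/6)*(-7/3) = -13475/18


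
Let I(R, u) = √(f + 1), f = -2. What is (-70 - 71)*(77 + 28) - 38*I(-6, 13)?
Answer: -14805 - 38*I ≈ -14805.0 - 38.0*I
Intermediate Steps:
I(R, u) = I (I(R, u) = √(-2 + 1) = √(-1) = I)
(-70 - 71)*(77 + 28) - 38*I(-6, 13) = (-70 - 71)*(77 + 28) - 38*I = -141*105 - 38*I = -14805 - 38*I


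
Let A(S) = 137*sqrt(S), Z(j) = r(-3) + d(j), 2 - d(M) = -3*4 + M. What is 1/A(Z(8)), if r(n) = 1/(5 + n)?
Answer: sqrt(26)/1781 ≈ 0.0028630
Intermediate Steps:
d(M) = 14 - M (d(M) = 2 - (-3*4 + M) = 2 - (-12 + M) = 2 + (12 - M) = 14 - M)
Z(j) = 29/2 - j (Z(j) = 1/(5 - 3) + (14 - j) = 1/2 + (14 - j) = 29/2 - j)
1/A(Z(8)) = 1/(137*sqrt(29/2 - 1*8)) = 1/(137*sqrt(29/2 - 8)) = 1/(137*sqrt(13/2)) = 1/(137*(sqrt(26)/2)) = 1/(137*sqrt(26)/2) = sqrt(26)/1781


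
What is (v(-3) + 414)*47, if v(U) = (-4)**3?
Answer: 16450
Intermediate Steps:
v(U) = -64
(v(-3) + 414)*47 = (-64 + 414)*47 = 350*47 = 16450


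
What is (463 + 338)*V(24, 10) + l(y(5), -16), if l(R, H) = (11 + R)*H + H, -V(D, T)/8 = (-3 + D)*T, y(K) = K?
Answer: -1345952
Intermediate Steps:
V(D, T) = -8*T*(-3 + D) (V(D, T) = -8*(-3 + D)*T = -8*T*(-3 + D))
l(R, H) = H + H*(11 + R) (l(R, H) = H*(11 + R) + H = H + H*(11 + R))
(463 + 338)*V(24, 10) + l(y(5), -16) = (463 + 338)*(8*10*(3 - 1*24)) - 16*(12 + 5) = 801*(8*10*(3 - 24)) - 16*17 = 801*(8*10*(-21)) - 272 = 801*(-1680) - 272 = -1345680 - 272 = -1345952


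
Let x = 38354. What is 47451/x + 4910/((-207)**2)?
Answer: 2221546039/1643430546 ≈ 1.3518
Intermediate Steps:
47451/x + 4910/((-207)**2) = 47451/38354 + 4910/((-207)**2) = 47451*(1/38354) + 4910/42849 = 47451/38354 + 4910*(1/42849) = 47451/38354 + 4910/42849 = 2221546039/1643430546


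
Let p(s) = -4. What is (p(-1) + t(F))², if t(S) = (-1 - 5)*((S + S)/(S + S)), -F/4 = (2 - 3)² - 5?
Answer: 100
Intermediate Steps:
F = 16 (F = -4*((2 - 3)² - 5) = -4*((-1)² - 5) = -4*(1 - 5) = -4*(-4) = 16)
t(S) = -6 (t(S) = -6*2*S/(2*S) = -6*2*S*1/(2*S) = -6*1 = -6)
(p(-1) + t(F))² = (-4 - 6)² = (-10)² = 100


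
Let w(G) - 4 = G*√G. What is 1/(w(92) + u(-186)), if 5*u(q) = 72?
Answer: -5/211508 + 25*√23/105754 ≈ 0.0011101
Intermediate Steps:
u(q) = 72/5 (u(q) = (⅕)*72 = 72/5)
w(G) = 4 + G^(3/2) (w(G) = 4 + G*√G = 4 + G^(3/2))
1/(w(92) + u(-186)) = 1/((4 + 92^(3/2)) + 72/5) = 1/((4 + 184*√23) + 72/5) = 1/(92/5 + 184*√23)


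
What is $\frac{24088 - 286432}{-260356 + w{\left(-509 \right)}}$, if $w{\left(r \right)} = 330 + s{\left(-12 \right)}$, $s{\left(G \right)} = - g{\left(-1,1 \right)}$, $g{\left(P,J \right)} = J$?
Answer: $\frac{262344}{260027} \approx 1.0089$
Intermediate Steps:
$s{\left(G \right)} = -1$ ($s{\left(G \right)} = \left(-1\right) 1 = -1$)
$w{\left(r \right)} = 329$ ($w{\left(r \right)} = 330 - 1 = 329$)
$\frac{24088 - 286432}{-260356 + w{\left(-509 \right)}} = \frac{24088 - 286432}{-260356 + 329} = - \frac{262344}{-260027} = \left(-262344\right) \left(- \frac{1}{260027}\right) = \frac{262344}{260027}$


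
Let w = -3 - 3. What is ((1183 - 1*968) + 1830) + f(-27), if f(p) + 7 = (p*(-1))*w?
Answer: 1876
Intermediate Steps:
w = -6
f(p) = -7 + 6*p (f(p) = -7 + (p*(-1))*(-6) = -7 - p*(-6) = -7 + 6*p)
((1183 - 1*968) + 1830) + f(-27) = ((1183 - 1*968) + 1830) + (-7 + 6*(-27)) = ((1183 - 968) + 1830) + (-7 - 162) = (215 + 1830) - 169 = 2045 - 169 = 1876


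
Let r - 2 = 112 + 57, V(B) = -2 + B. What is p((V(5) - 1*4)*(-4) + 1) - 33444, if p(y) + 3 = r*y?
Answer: -32592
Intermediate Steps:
r = 171 (r = 2 + (112 + 57) = 2 + 169 = 171)
p(y) = -3 + 171*y
p((V(5) - 1*4)*(-4) + 1) - 33444 = (-3 + 171*(((-2 + 5) - 1*4)*(-4) + 1)) - 33444 = (-3 + 171*((3 - 4)*(-4) + 1)) - 33444 = (-3 + 171*(-1*(-4) + 1)) - 33444 = (-3 + 171*(4 + 1)) - 33444 = (-3 + 171*5) - 33444 = (-3 + 855) - 33444 = 852 - 33444 = -32592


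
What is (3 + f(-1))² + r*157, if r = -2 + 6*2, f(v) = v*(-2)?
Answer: 1595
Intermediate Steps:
f(v) = -2*v
r = 10 (r = -2 + 12 = 10)
(3 + f(-1))² + r*157 = (3 - 2*(-1))² + 10*157 = (3 + 2)² + 1570 = 5² + 1570 = 25 + 1570 = 1595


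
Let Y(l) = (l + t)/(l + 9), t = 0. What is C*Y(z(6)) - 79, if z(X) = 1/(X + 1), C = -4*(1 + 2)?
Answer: -1267/16 ≈ -79.188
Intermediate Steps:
C = -12 (C = -4*3 = -12)
z(X) = 1/(1 + X)
Y(l) = l/(9 + l) (Y(l) = (l + 0)/(l + 9) = l/(9 + l))
C*Y(z(6)) - 79 = -12/((1 + 6)*(9 + 1/(1 + 6))) - 79 = -12/(7*(9 + 1/7)) - 79 = -12/(7*(9 + ⅐)) - 79 = -12/(7*64/7) - 79 = -12*7/(7*64) - 79 = -12*1/64 - 79 = -3/16 - 79 = -1267/16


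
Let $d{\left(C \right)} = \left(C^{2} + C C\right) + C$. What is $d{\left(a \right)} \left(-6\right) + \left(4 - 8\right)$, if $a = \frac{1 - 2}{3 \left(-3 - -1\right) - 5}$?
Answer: $- \frac{562}{121} \approx -4.6446$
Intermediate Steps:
$a = \frac{1}{11}$ ($a = - \frac{1}{3 \left(-3 + 1\right) - 5} = - \frac{1}{3 \left(-2\right) - 5} = - \frac{1}{-6 - 5} = - \frac{1}{-11} = \left(-1\right) \left(- \frac{1}{11}\right) = \frac{1}{11} \approx 0.090909$)
$d{\left(C \right)} = C + 2 C^{2}$ ($d{\left(C \right)} = \left(C^{2} + C^{2}\right) + C = 2 C^{2} + C = C + 2 C^{2}$)
$d{\left(a \right)} \left(-6\right) + \left(4 - 8\right) = \frac{1 + 2 \cdot \frac{1}{11}}{11} \left(-6\right) + \left(4 - 8\right) = \frac{1 + \frac{2}{11}}{11} \left(-6\right) + \left(4 - 8\right) = \frac{1}{11} \cdot \frac{13}{11} \left(-6\right) - 4 = \frac{13}{121} \left(-6\right) - 4 = - \frac{78}{121} - 4 = - \frac{562}{121}$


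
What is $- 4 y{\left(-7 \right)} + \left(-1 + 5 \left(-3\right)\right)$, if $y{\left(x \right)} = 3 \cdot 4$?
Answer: $-64$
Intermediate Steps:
$y{\left(x \right)} = 12$
$- 4 y{\left(-7 \right)} + \left(-1 + 5 \left(-3\right)\right) = \left(-4\right) 12 + \left(-1 + 5 \left(-3\right)\right) = -48 - 16 = -64$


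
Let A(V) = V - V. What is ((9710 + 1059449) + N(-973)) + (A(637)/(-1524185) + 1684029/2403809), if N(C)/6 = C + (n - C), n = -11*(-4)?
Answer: 2570690316236/2403809 ≈ 1.0694e+6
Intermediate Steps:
A(V) = 0
n = 44
N(C) = 264 (N(C) = 6*(C + (44 - C)) = 6*44 = 264)
((9710 + 1059449) + N(-973)) + (A(637)/(-1524185) + 1684029/2403809) = ((9710 + 1059449) + 264) + (0/(-1524185) + 1684029/2403809) = (1069159 + 264) + (0*(-1/1524185) + 1684029*(1/2403809)) = 1069423 + (0 + 1684029/2403809) = 1069423 + 1684029/2403809 = 2570690316236/2403809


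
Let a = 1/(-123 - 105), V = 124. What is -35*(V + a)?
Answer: -989485/228 ≈ -4339.8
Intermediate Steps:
a = -1/228 (a = 1/(-228) = -1/228 ≈ -0.0043860)
-35*(V + a) = -35*(124 - 1/228) = -35*28271/228 = -989485/228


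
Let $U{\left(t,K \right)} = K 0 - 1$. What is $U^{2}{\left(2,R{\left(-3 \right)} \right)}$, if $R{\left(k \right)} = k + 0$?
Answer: $1$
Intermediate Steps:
$R{\left(k \right)} = k$
$U{\left(t,K \right)} = -1$ ($U{\left(t,K \right)} = 0 - 1 = -1$)
$U^{2}{\left(2,R{\left(-3 \right)} \right)} = \left(-1\right)^{2} = 1$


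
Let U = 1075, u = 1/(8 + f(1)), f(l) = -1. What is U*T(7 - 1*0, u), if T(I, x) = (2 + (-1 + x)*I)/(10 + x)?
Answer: -30100/71 ≈ -423.94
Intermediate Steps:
u = 1/7 (u = 1/(8 - 1) = 1/7 ≈ 0.14286)
T(I, x) = (2 + I*(-1 + x))/(10 + x)
U*T(7 - 1*0, u) = 1075*((2 - (7 - 1*0) + (7 - 1*0)*(1/7))/(10 + 1/7)) = 1075*((2 - (7 + 0) + (7 + 0)*(1/7))/(71/7)) = 1075*(7*(2 - 1*7 + 7*(1/7))/71) = 1075*(7*(2 - 7 + 1)/71) = 1075*((7/71)*(-4)) = 1075*(-28/71) = -30100/71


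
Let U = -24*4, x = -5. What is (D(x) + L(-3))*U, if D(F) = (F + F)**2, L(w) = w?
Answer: -9312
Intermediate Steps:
D(F) = 4*F**2 (D(F) = (2*F)**2 = 4*F**2)
U = -96
(D(x) + L(-3))*U = (4*(-5)**2 - 3)*(-96) = (4*25 - 3)*(-96) = (100 - 3)*(-96) = 97*(-96) = -9312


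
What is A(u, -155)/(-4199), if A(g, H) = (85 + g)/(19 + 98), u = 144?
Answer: -229/491283 ≈ -0.00046613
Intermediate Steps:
A(g, H) = 85/117 + g/117 (A(g, H) = (85 + g)/117 = (85 + g)*(1/117) = 85/117 + g/117)
A(u, -155)/(-4199) = (85/117 + (1/117)*144)/(-4199) = (85/117 + 16/13)*(-1/4199) = (229/117)*(-1/4199) = -229/491283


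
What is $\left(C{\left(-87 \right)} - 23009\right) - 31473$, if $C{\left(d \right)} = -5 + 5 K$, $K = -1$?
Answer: $-54492$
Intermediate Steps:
$C{\left(d \right)} = -10$ ($C{\left(d \right)} = -5 + 5 \left(-1\right) = -5 - 5 = -10$)
$\left(C{\left(-87 \right)} - 23009\right) - 31473 = \left(-10 - 23009\right) - 31473 = -23019 - 31473 = -54492$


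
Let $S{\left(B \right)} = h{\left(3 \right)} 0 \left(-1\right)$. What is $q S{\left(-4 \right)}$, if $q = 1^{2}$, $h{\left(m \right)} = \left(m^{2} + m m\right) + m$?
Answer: $0$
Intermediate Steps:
$h{\left(m \right)} = m + 2 m^{2}$ ($h{\left(m \right)} = \left(m^{2} + m^{2}\right) + m = 2 m^{2} + m = m + 2 m^{2}$)
$S{\left(B \right)} = 0$ ($S{\left(B \right)} = 3 \left(1 + 2 \cdot 3\right) 0 \left(-1\right) = 3 \left(1 + 6\right) 0 \left(-1\right) = 3 \cdot 7 \cdot 0 \left(-1\right) = 21 \cdot 0 \left(-1\right) = 0 \left(-1\right) = 0$)
$q = 1$
$q S{\left(-4 \right)} = 1 \cdot 0 = 0$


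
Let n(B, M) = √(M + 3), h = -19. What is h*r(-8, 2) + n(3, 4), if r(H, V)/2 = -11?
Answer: 418 + √7 ≈ 420.65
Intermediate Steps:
r(H, V) = -22 (r(H, V) = 2*(-11) = -22)
n(B, M) = √(3 + M)
h*r(-8, 2) + n(3, 4) = -19*(-22) + √(3 + 4) = 418 + √7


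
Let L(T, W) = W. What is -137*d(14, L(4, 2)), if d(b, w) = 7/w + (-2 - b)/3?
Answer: 1507/6 ≈ 251.17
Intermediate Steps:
d(b, w) = -⅔ + 7/w - b/3 (d(b, w) = 7/w + (-2 - b)*(⅓) = 7/w + (-⅔ - b/3) = -⅔ + 7/w - b/3)
-137*d(14, L(4, 2)) = -137*(21 - 1*2*(2 + 14))/(3*2) = -137*(21 - 1*2*16)/(3*2) = -137*(21 - 32)/(3*2) = -137*(-11)/(3*2) = -137*(-11/6) = 1507/6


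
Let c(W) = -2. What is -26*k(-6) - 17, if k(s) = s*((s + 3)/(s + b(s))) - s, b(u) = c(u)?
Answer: -229/2 ≈ -114.50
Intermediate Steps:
b(u) = -2
k(s) = -s + s*(3 + s)/(-2 + s) (k(s) = s*((s + 3)/(s - 2)) - s = s*((3 + s)/(-2 + s)) - s = s*(3 + s)/(-2 + s) - s = -s + s*(3 + s)/(-2 + s))
-26*k(-6) - 17 = -130*(-6)/(-2 - 6) - 17 = -130*(-6)/(-8) - 17 = -130*(-6)*(-1)/8 - 17 = -26*15/4 - 17 = -195/2 - 17 = -229/2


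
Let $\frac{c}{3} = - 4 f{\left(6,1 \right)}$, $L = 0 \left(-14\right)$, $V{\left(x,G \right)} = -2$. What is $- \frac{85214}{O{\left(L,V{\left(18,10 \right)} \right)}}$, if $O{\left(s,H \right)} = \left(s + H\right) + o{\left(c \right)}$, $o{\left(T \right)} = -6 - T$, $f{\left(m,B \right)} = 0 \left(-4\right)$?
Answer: $\frac{42607}{4} \approx 10652.0$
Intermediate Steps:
$L = 0$
$f{\left(m,B \right)} = 0$
$c = 0$ ($c = 3 \left(\left(-4\right) 0\right) = 3 \cdot 0 = 0$)
$O{\left(s,H \right)} = -6 + H + s$ ($O{\left(s,H \right)} = \left(s + H\right) - 6 = \left(H + s\right) + \left(-6 + 0\right) = \left(H + s\right) - 6 = -6 + H + s$)
$- \frac{85214}{O{\left(L,V{\left(18,10 \right)} \right)}} = - \frac{85214}{-6 - 2 + 0} = - \frac{85214}{-8} = \left(-85214\right) \left(- \frac{1}{8}\right) = \frac{42607}{4}$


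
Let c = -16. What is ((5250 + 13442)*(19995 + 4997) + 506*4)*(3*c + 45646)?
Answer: 21301219147824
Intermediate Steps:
((5250 + 13442)*(19995 + 4997) + 506*4)*(3*c + 45646) = ((5250 + 13442)*(19995 + 4997) + 506*4)*(3*(-16) + 45646) = (18692*24992 + 2024)*(-48 + 45646) = (467150464 + 2024)*45598 = 467152488*45598 = 21301219147824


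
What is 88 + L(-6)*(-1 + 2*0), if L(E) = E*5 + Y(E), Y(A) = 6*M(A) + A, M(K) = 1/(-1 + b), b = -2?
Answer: 126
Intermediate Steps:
M(K) = -⅓ (M(K) = 1/(-1 - 2) = 1/(-3) = -⅓)
Y(A) = -2 + A (Y(A) = 6*(-⅓) + A = -2 + A)
L(E) = -2 + 6*E (L(E) = E*5 + (-2 + E) = 5*E + (-2 + E) = -2 + 6*E)
88 + L(-6)*(-1 + 2*0) = 88 + (-2 + 6*(-6))*(-1 + 2*0) = 88 + (-2 - 36)*(-1 + 0) = 88 - 38*(-1) = 88 + 38 = 126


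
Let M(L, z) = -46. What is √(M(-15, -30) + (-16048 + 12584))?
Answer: 3*I*√390 ≈ 59.245*I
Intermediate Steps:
√(M(-15, -30) + (-16048 + 12584)) = √(-46 + (-16048 + 12584)) = √(-46 - 3464) = √(-3510) = 3*I*√390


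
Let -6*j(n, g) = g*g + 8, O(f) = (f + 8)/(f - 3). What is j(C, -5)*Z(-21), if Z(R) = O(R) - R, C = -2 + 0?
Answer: -5687/48 ≈ -118.48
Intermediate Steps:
C = -2
O(f) = (8 + f)/(-3 + f)
j(n, g) = -4/3 - g²/6 (j(n, g) = -(g*g + 8)/6 = -(g² + 8)/6 = -(8 + g²)/6 = -4/3 - g²/6)
Z(R) = -R + (8 + R)/(-3 + R) (Z(R) = (8 + R)/(-3 + R) - R = -R + (8 + R)/(-3 + R))
j(C, -5)*Z(-21) = (-4/3 - ⅙*(-5)²)*((8 - 21 - 1*(-21)*(-3 - 21))/(-3 - 21)) = (-4/3 - ⅙*25)*((8 - 21 - 1*(-21)*(-24))/(-24)) = (-4/3 - 25/6)*(-(8 - 21 - 504)/24) = -(-11)*(-517)/48 = -11/2*517/24 = -5687/48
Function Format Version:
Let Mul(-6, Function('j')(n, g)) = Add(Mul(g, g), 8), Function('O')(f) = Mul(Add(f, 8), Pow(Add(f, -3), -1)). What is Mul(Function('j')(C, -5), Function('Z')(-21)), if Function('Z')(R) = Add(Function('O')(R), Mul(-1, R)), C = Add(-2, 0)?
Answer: Rational(-5687, 48) ≈ -118.48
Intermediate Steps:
C = -2
Function('O')(f) = Mul(Pow(Add(-3, f), -1), Add(8, f)) (Function('O')(f) = Mul(Add(8, f), Pow(Add(-3, f), -1)) = Mul(Pow(Add(-3, f), -1), Add(8, f)))
Function('j')(n, g) = Add(Rational(-4, 3), Mul(Rational(-1, 6), Pow(g, 2))) (Function('j')(n, g) = Mul(Rational(-1, 6), Add(Mul(g, g), 8)) = Mul(Rational(-1, 6), Add(Pow(g, 2), 8)) = Mul(Rational(-1, 6), Add(8, Pow(g, 2))) = Add(Rational(-4, 3), Mul(Rational(-1, 6), Pow(g, 2))))
Function('Z')(R) = Add(Mul(-1, R), Mul(Pow(Add(-3, R), -1), Add(8, R))) (Function('Z')(R) = Add(Mul(Pow(Add(-3, R), -1), Add(8, R)), Mul(-1, R)) = Add(Mul(-1, R), Mul(Pow(Add(-3, R), -1), Add(8, R))))
Mul(Function('j')(C, -5), Function('Z')(-21)) = Mul(Add(Rational(-4, 3), Mul(Rational(-1, 6), Pow(-5, 2))), Mul(Pow(Add(-3, -21), -1), Add(8, -21, Mul(-1, -21, Add(-3, -21))))) = Mul(Add(Rational(-4, 3), Mul(Rational(-1, 6), 25)), Mul(Pow(-24, -1), Add(8, -21, Mul(-1, -21, -24)))) = Mul(Add(Rational(-4, 3), Rational(-25, 6)), Mul(Rational(-1, 24), Add(8, -21, -504))) = Mul(Rational(-11, 2), Mul(Rational(-1, 24), -517)) = Mul(Rational(-11, 2), Rational(517, 24)) = Rational(-5687, 48)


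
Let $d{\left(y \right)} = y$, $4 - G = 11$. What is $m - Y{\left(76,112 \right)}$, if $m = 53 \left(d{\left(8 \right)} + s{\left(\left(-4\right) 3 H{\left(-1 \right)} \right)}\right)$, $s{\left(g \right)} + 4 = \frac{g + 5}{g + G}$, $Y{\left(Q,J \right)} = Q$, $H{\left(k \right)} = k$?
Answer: $\frac{1581}{5} \approx 316.2$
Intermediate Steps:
$G = -7$ ($G = 4 - 11 = -7$)
$s{\left(g \right)} = -4 + \frac{5 + g}{-7 + g}$ ($s{\left(g \right)} = -4 + \frac{g + 5}{g - 7} = -4 + \frac{5 + g}{-7 + g}$)
$m = \frac{1961}{5}$ ($m = 53 \left(8 + \frac{3 \left(11 - \left(-4\right) 3 \left(-1\right)\right)}{-7 + \left(-4\right) 3 \left(-1\right)}\right) = 53 \left(8 + \frac{3 \left(11 - \left(-12\right) \left(-1\right)\right)}{-7 - -12}\right) = 53 \left(8 + \frac{3 \left(11 - 12\right)}{-7 + 12}\right) = 53 \left(8 + \frac{3 \left(11 - 12\right)}{5}\right) = 53 \left(8 + 3 \cdot \frac{1}{5} \left(-1\right)\right) = 53 \left(8 - \frac{3}{5}\right) = 53 \cdot \frac{37}{5} = \frac{1961}{5} \approx 392.2$)
$m - Y{\left(76,112 \right)} = \frac{1961}{5} - 76 = \frac{1581}{5}$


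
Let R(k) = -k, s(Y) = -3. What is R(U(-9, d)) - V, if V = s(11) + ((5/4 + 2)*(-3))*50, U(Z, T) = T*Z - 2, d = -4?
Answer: 913/2 ≈ 456.50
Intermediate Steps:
U(Z, T) = -2 + T*Z
V = -981/2 (V = -3 + ((5/4 + 2)*(-3))*50 = -3 + ((13/4)*(-3))*50 = -3 - 39/4*50 = -3 - 975/2 = -981/2 ≈ -490.50)
R(U(-9, d)) - V = -(-2 - 4*(-9)) - 1*(-981/2) = -(-2 + 36) + 981/2 = -1*34 + 981/2 = -34 + 981/2 = 913/2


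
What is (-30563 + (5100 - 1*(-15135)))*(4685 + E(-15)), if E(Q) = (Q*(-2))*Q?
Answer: -43739080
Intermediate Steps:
E(Q) = -2*Q² (E(Q) = (-2*Q)*Q = -2*Q²)
(-30563 + (5100 - 1*(-15135)))*(4685 + E(-15)) = (-30563 + (5100 - 1*(-15135)))*(4685 - 2*(-15)²) = (-30563 + (5100 + 15135))*(4685 - 2*225) = (-30563 + 20235)*(4685 - 450) = -10328*4235 = -43739080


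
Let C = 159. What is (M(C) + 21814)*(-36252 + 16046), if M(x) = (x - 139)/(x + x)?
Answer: -70083217816/159 ≈ -4.4078e+8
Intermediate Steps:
M(x) = (-139 + x)/(2*x) (M(x) = (-139 + x)/((2*x)) = (-139 + x)*(1/(2*x)) = (-139 + x)/(2*x))
(M(C) + 21814)*(-36252 + 16046) = ((½)*(-139 + 159)/159 + 21814)*(-36252 + 16046) = ((½)*(1/159)*20 + 21814)*(-20206) = (10/159 + 21814)*(-20206) = (3468436/159)*(-20206) = -70083217816/159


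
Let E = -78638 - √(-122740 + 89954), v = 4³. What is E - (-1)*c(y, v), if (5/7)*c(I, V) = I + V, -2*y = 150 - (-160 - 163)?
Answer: -157759/2 - 13*I*√194 ≈ -78880.0 - 181.07*I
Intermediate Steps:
y = -473/2 (y = -(150 - (-160 - 163))/2 = -(150 - 1*(-323))/2 = -(150 + 323)/2 = -½*473 = -473/2 ≈ -236.50)
v = 64
c(I, V) = 7*I/5 + 7*V/5 (c(I, V) = 7*(I + V)/5 = 7*I/5 + 7*V/5)
E = -78638 - 13*I*√194 (E = -78638 - √(-32786) = -78638 - 13*I*√194 ≈ -78638.0 - 181.07*I)
E - (-1)*c(y, v) = (-78638 - 13*I*√194) - (-1)*((7/5)*(-473/2) + (7/5)*64) = (-78638 - 13*I*√194) - (-1)*(-3311/10 + 448/5) = (-78638 - 13*I*√194) - (-1)*(-483)/2 = (-78638 - 13*I*√194) - 1*483/2 = (-78638 - 13*I*√194) - 483/2 = -157759/2 - 13*I*√194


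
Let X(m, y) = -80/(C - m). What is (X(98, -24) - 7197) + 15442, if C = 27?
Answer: 585475/71 ≈ 8246.1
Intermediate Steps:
X(m, y) = -80/(27 - m)
(X(98, -24) - 7197) + 15442 = (80/(-27 + 98) - 7197) + 15442 = (80/71 - 7197) + 15442 = -510907/71 + 15442 = 585475/71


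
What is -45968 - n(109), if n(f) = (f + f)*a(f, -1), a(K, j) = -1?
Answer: -45750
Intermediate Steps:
n(f) = -2*f (n(f) = (f + f)*(-1) = (2*f)*(-1) = -2*f)
-45968 - n(109) = -45968 - (-2)*109 = -45968 - 1*(-218) = -45968 + 218 = -45750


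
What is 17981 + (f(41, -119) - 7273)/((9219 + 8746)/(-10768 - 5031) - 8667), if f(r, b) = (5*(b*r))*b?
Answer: 1208355242035/68473949 ≈ 17647.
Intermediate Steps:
f(r, b) = 5*r*b² (f(r, b) = (5*b*r)*b = 5*r*b²)
17981 + (f(41, -119) - 7273)/((9219 + 8746)/(-10768 - 5031) - 8667) = 17981 + (5*41*(-119)² - 7273)/((9219 + 8746)/(-10768 - 5031) - 8667) = 17981 + (5*41*14161 - 7273)/(17965/(-15799) - 8667) = 17981 + (2903005 - 7273)/(17965*(-1/15799) - 8667) = 17981 + 2895732/(-17965/15799 - 8667) = 17981 + 2895732/(-136947898/15799) = 17981 + 2895732*(-15799/136947898) = 17981 - 22874834934/68473949 = 1208355242035/68473949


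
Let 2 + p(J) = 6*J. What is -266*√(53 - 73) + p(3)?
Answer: 16 - 532*I*√5 ≈ 16.0 - 1189.6*I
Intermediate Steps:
p(J) = -2 + 6*J
-266*√(53 - 73) + p(3) = -266*√(53 - 73) + (-2 + 6*3) = -532*I*√5 + (-2 + 18) = -532*I*√5 + 16 = 16 - 532*I*√5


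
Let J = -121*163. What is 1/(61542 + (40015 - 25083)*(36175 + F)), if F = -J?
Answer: 1/834730478 ≈ 1.1980e-9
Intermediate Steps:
J = -19723
F = 19723 (F = -1*(-19723) = 19723)
1/(61542 + (40015 - 25083)*(36175 + F)) = 1/(61542 + (40015 - 25083)*(36175 + 19723)) = 1/(61542 + 14932*55898) = 1/(61542 + 834668936) = 1/834730478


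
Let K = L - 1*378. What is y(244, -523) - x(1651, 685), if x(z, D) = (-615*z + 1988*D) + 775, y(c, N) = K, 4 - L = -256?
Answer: -347308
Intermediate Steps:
L = 260 (L = 4 - 1*(-256) = 4 + 256 = 260)
K = -118 (K = 260 - 1*378 = 260 - 378 = -118)
y(c, N) = -118
x(z, D) = 775 - 615*z + 1988*D
y(244, -523) - x(1651, 685) = -118 - (775 - 615*1651 + 1988*685) = -118 - (775 - 1015365 + 1361780) = -118 - 1*347190 = -118 - 347190 = -347308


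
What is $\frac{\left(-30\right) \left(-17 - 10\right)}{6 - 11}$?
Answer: $-162$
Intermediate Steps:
$\frac{\left(-30\right) \left(-17 - 10\right)}{6 - 11} = \frac{\left(-30\right) \left(-17 - 10\right)}{-5} = \left(-30\right) \left(-27\right) \left(- \frac{1}{5}\right) = 810 \left(- \frac{1}{5}\right) = -162$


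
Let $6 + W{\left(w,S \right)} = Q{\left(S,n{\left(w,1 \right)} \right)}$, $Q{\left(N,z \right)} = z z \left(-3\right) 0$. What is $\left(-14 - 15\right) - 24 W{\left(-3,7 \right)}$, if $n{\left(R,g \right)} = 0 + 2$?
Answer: $115$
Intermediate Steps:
$n{\left(R,g \right)} = 2$
$Q{\left(N,z \right)} = 0$ ($Q{\left(N,z \right)} = z \left(- 3 z\right) 0 = - 3 z^{2} \cdot 0 = 0$)
$W{\left(w,S \right)} = -6$ ($W{\left(w,S \right)} = -6 + 0 = -6$)
$\left(-14 - 15\right) - 24 W{\left(-3,7 \right)} = \left(-14 - 15\right) - -144 = \left(-14 - 15\right) + 144 = -29 + 144 = 115$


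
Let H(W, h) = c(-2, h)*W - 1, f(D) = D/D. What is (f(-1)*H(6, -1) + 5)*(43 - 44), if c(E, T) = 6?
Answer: -40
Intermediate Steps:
f(D) = 1
H(W, h) = -1 + 6*W (H(W, h) = 6*W - 1 = -1 + 6*W)
(f(-1)*H(6, -1) + 5)*(43 - 44) = (1*(-1 + 6*6) + 5)*(43 - 44) = (1*(-1 + 36) + 5)*(-1) = (1*35 + 5)*(-1) = (35 + 5)*(-1) = 40*(-1) = -40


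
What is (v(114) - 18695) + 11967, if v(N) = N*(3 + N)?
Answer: 6610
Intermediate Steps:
(v(114) - 18695) + 11967 = (114*(3 + 114) - 18695) + 11967 = (114*117 - 18695) + 11967 = (13338 - 18695) + 11967 = -5357 + 11967 = 6610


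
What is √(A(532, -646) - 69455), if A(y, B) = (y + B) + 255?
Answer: I*√69314 ≈ 263.28*I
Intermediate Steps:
A(y, B) = 255 + B + y (A(y, B) = (B + y) + 255 = 255 + B + y)
√(A(532, -646) - 69455) = √((255 - 646 + 532) - 69455) = √(141 - 69455) = √(-69314) = I*√69314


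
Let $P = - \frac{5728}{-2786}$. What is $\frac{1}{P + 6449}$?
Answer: $\frac{1393}{8986321} \approx 0.00015501$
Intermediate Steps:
$P = \frac{2864}{1393}$ ($P = \left(-5728\right) \left(- \frac{1}{2786}\right) = \frac{2864}{1393} \approx 2.056$)
$\frac{1}{P + 6449} = \frac{1}{\frac{2864}{1393} + 6449} = \frac{1}{\frac{8986321}{1393}} = \frac{1393}{8986321}$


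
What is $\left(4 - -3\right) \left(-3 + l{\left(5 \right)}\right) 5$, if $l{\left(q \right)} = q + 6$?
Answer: $280$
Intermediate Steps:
$l{\left(q \right)} = 6 + q$
$\left(4 - -3\right) \left(-3 + l{\left(5 \right)}\right) 5 = \left(4 - -3\right) \left(-3 + \left(6 + 5\right)\right) 5 = \left(4 + 3\right) \left(-3 + 11\right) 5 = 7 \cdot 8 \cdot 5 = 56 \cdot 5 = 280$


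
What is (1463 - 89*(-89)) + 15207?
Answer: 24591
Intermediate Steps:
(1463 - 89*(-89)) + 15207 = (1463 + 7921) + 15207 = 9384 + 15207 = 24591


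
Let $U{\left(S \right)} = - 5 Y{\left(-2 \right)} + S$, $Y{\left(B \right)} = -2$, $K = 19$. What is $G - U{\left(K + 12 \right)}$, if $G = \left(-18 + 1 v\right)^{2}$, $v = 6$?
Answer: $103$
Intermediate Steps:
$G = 144$ ($G = \left(-18 + 1 \cdot 6\right)^{2} = \left(-18 + 6\right)^{2} = \left(-12\right)^{2} = 144$)
$U{\left(S \right)} = 10 + S$ ($U{\left(S \right)} = \left(-5\right) \left(-2\right) + S = 10 + S$)
$G - U{\left(K + 12 \right)} = 144 - \left(10 + \left(19 + 12\right)\right) = 144 - \left(10 + 31\right) = 144 - 41 = 103$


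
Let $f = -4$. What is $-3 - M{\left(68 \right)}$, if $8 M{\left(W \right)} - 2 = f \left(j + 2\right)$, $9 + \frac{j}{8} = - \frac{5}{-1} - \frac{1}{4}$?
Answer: $- \frac{77}{4} \approx -19.25$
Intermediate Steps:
$j = -34$ ($j = -72 + 8 \left(- \frac{5}{-1} - \frac{1}{4}\right) = -72 + 8 \left(\left(-5\right) \left(-1\right) - \frac{1}{4}\right) = -72 + 8 \left(5 - \frac{1}{4}\right) = -72 + 8 \cdot \frac{19}{4} = -72 + 38 = -34$)
$M{\left(W \right)} = \frac{65}{4}$ ($M{\left(W \right)} = \frac{1}{4} + \frac{\left(-4\right) \left(-34 + 2\right)}{8} = \frac{1}{4} + \frac{\left(-4\right) \left(-32\right)}{8} = \frac{1}{4} + \frac{1}{8} \cdot 128 = \frac{1}{4} + 16 = \frac{65}{4}$)
$-3 - M{\left(68 \right)} = -3 - \frac{65}{4} = - \frac{77}{4}$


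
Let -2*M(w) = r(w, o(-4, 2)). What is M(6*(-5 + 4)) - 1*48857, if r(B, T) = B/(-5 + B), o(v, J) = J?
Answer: -537430/11 ≈ -48857.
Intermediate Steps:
r(B, T) = B/(-5 + B)
M(w) = -w/(2*(-5 + w))
M(6*(-5 + 4)) - 1*48857 = -6*(-5 + 4)/(-10 + 2*(6*(-5 + 4))) - 1*48857 = -6*(-1)/(-10 + 2*(6*(-1))) - 48857 = -1*(-6)/(-10 + 2*(-6)) - 48857 = -1*(-6)/(-10 - 12) - 48857 = -1*(-6)/(-22) - 48857 = -1*(-6)*(-1/22) - 48857 = -3/11 - 48857 = -537430/11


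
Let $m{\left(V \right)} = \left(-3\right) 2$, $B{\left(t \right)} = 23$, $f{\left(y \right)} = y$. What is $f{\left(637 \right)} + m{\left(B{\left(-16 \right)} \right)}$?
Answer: $631$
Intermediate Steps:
$m{\left(V \right)} = -6$
$f{\left(637 \right)} + m{\left(B{\left(-16 \right)} \right)} = 637 - 6 = 631$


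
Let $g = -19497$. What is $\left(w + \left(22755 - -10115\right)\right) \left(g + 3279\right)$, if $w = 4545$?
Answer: $-606796470$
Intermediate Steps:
$\left(w + \left(22755 - -10115\right)\right) \left(g + 3279\right) = \left(4545 + \left(22755 - -10115\right)\right) \left(-19497 + 3279\right) = \left(4545 + \left(22755 + 10115\right)\right) \left(-16218\right) = \left(4545 + 32870\right) \left(-16218\right) = 37415 \left(-16218\right) = -606796470$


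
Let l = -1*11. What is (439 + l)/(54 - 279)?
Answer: -428/225 ≈ -1.9022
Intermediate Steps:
l = -11
(439 + l)/(54 - 279) = (439 - 11)/(54 - 279) = 428/(-225) = 428*(-1/225) = -428/225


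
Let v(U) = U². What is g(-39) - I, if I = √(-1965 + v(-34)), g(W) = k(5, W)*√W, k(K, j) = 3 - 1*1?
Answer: I*(-√809 + 2*√39) ≈ -15.953*I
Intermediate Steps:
k(K, j) = 2 (k(K, j) = 3 - 1 = 2)
g(W) = 2*√W
I = I*√809 (I = √(-1965 + (-34)²) = √(-1965 + 1156) = √(-809) = I*√809 ≈ 28.443*I)
g(-39) - I = 2*√(-39) - I*√809 = 2*(I*√39) - I*√809 = 2*I*√39 - I*√809 = -I*√809 + 2*I*√39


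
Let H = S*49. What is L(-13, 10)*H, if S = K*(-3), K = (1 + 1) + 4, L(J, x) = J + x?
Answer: 2646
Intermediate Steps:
K = 6 (K = 2 + 4 = 6)
S = -18 (S = 6*(-3) = -18)
H = -882 (H = -18*49 = -882)
L(-13, 10)*H = (-13 + 10)*(-882) = -3*(-882) = 2646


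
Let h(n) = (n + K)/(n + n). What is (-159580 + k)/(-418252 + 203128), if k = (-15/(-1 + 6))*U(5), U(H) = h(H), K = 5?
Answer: 159583/215124 ≈ 0.74182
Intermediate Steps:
h(n) = (5 + n)/(2*n) (h(n) = (n + 5)/(n + n) = (5 + n)/((2*n)) = (5 + n)*(1/(2*n)) = (5 + n)/(2*n))
U(H) = (5 + H)/(2*H)
k = -3 (k = (-15/(-1 + 6))*((½)*(5 + 5)/5) = (-15/5)*((½)*(⅕)*10) = ((⅕)*(-15))*1 = -3*1 = -3)
(-159580 + k)/(-418252 + 203128) = (-159580 - 3)/(-418252 + 203128) = -159583/(-215124) = -159583*(-1/215124) = 159583/215124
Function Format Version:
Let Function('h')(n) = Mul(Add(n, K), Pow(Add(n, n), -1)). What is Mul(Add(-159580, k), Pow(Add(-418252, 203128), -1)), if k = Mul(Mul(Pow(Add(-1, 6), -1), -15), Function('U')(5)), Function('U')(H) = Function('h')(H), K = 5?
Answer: Rational(159583, 215124) ≈ 0.74182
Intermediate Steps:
Function('h')(n) = Mul(Rational(1, 2), Pow(n, -1), Add(5, n)) (Function('h')(n) = Mul(Add(n, 5), Pow(Add(n, n), -1)) = Mul(Add(5, n), Pow(Mul(2, n), -1)) = Mul(Add(5, n), Mul(Rational(1, 2), Pow(n, -1))) = Mul(Rational(1, 2), Pow(n, -1), Add(5, n)))
Function('U')(H) = Mul(Rational(1, 2), Pow(H, -1), Add(5, H))
k = -3 (k = Mul(Mul(Pow(Add(-1, 6), -1), -15), Mul(Rational(1, 2), Pow(5, -1), Add(5, 5))) = Mul(Mul(Pow(5, -1), -15), Mul(Rational(1, 2), Rational(1, 5), 10)) = Mul(Mul(Rational(1, 5), -15), 1) = Mul(-3, 1) = -3)
Mul(Add(-159580, k), Pow(Add(-418252, 203128), -1)) = Mul(Add(-159580, -3), Pow(Add(-418252, 203128), -1)) = Mul(-159583, Pow(-215124, -1)) = Mul(-159583, Rational(-1, 215124)) = Rational(159583, 215124)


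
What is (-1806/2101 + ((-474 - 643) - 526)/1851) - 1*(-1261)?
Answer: 4897172362/3888951 ≈ 1259.3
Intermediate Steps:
(-1806/2101 + ((-474 - 643) - 526)/1851) - 1*(-1261) = (-1806*1/2101 + (-1117 - 526)*(1/1851)) + 1261 = (-1806/2101 - 1643*1/1851) + 1261 = (-1806/2101 - 1643/1851) + 1261 = -6794849/3888951 + 1261 = 4897172362/3888951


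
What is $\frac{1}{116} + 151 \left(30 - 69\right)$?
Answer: $- \frac{683123}{116} \approx -5889.0$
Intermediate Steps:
$\frac{1}{116} + 151 \left(30 - 69\right) = \frac{1}{116} + 151 \left(-39\right) = \frac{1}{116} - 5889 = - \frac{683123}{116}$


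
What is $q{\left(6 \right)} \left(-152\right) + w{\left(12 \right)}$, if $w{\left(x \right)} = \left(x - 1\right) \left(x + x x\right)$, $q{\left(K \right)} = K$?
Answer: $804$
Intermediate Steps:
$w{\left(x \right)} = \left(-1 + x\right) \left(x + x^{2}\right)$
$q{\left(6 \right)} \left(-152\right) + w{\left(12 \right)} = 6 \left(-152\right) + \left(12^{3} - 12\right) = -912 + \left(1728 - 12\right) = -912 + 1716 = 804$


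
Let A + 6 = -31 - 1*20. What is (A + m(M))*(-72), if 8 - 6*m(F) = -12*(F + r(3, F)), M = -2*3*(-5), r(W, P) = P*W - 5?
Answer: -12552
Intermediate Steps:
r(W, P) = -5 + P*W
A = -57 (A = -6 + (-31 - 1*20) = -6 + (-31 - 20) = -6 - 51 = -57)
M = 30 (M = -6*(-5) = 30)
m(F) = -26/3 + 8*F (m(F) = 4/3 - (-2)*(F + (-5 + F*3)) = 4/3 - (-2)*(F + (-5 + 3*F)) = 4/3 - (-2)*(-5 + 4*F) = 4/3 - (60 - 48*F)/6 = 4/3 + (-10 + 8*F) = -26/3 + 8*F)
(A + m(M))*(-72) = (-57 + (-26/3 + 8*30))*(-72) = (-57 + (-26/3 + 240))*(-72) = (-57 + 694/3)*(-72) = (523/3)*(-72) = -12552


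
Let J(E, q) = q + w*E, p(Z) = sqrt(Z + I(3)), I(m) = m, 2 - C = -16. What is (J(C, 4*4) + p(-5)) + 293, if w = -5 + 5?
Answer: 309 + I*sqrt(2) ≈ 309.0 + 1.4142*I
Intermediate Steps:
C = 18 (C = 2 - 1*(-16) = 2 + 16 = 18)
w = 0
p(Z) = sqrt(3 + Z) (p(Z) = sqrt(Z + 3) = sqrt(3 + Z))
J(E, q) = q (J(E, q) = q + 0*E = q + 0 = q)
(J(C, 4*4) + p(-5)) + 293 = (4*4 + sqrt(3 - 5)) + 293 = (16 + sqrt(-2)) + 293 = (16 + I*sqrt(2)) + 293 = 309 + I*sqrt(2)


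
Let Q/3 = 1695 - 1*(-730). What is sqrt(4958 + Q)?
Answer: sqrt(12233) ≈ 110.60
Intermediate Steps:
Q = 7275 (Q = 3*(1695 - 1*(-730)) = 3*(1695 + 730) = 3*2425 = 7275)
sqrt(4958 + Q) = sqrt(4958 + 7275) = sqrt(12233)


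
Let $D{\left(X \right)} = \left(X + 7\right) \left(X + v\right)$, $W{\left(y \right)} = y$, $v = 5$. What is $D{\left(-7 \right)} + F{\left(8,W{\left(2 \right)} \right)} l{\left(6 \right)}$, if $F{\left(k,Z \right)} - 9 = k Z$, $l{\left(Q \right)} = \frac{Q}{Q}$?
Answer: $25$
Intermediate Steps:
$l{\left(Q \right)} = 1$
$D{\left(X \right)} = \left(5 + X\right) \left(7 + X\right)$ ($D{\left(X \right)} = \left(X + 7\right) \left(X + 5\right) = \left(7 + X\right) \left(5 + X\right) = \left(5 + X\right) \left(7 + X\right)$)
$F{\left(k,Z \right)} = 9 + Z k$ ($F{\left(k,Z \right)} = 9 + k Z = 9 + Z k$)
$D{\left(-7 \right)} + F{\left(8,W{\left(2 \right)} \right)} l{\left(6 \right)} = \left(35 + \left(-7\right)^{2} + 12 \left(-7\right)\right) + \left(9 + 2 \cdot 8\right) 1 = \left(35 + 49 - 84\right) + \left(9 + 16\right) 1 = 0 + 25 \cdot 1 = 0 + 25 = 25$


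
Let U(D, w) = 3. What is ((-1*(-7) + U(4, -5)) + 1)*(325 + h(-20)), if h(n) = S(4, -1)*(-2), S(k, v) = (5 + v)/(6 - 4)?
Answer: 3531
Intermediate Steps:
S(k, v) = 5/2 + v/2 (S(k, v) = (5 + v)/2 = (5 + v)*(½) = 5/2 + v/2)
h(n) = -4 (h(n) = (5/2 + (½)*(-1))*(-2) = (5/2 - ½)*(-2) = 2*(-2) = -4)
((-1*(-7) + U(4, -5)) + 1)*(325 + h(-20)) = ((-1*(-7) + 3) + 1)*(325 - 4) = ((7 + 3) + 1)*321 = (10 + 1)*321 = 11*321 = 3531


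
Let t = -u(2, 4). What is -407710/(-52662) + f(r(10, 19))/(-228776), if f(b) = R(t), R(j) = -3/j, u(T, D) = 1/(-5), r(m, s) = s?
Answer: 46637526445/6023900856 ≈ 7.7421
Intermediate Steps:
u(T, D) = -⅕
t = ⅕ (t = -1*(-⅕) = ⅕ ≈ 0.20000)
f(b) = -15 (f(b) = -3/⅕ = -3*5 = -15)
-407710/(-52662) + f(r(10, 19))/(-228776) = -407710/(-52662) - 15/(-228776) = -407710*(-1/52662) - 15*(-1/228776) = 203855/26331 + 15/228776 = 46637526445/6023900856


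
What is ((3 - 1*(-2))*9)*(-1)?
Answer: -45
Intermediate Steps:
((3 - 1*(-2))*9)*(-1) = ((3 + 2)*9)*(-1) = (5*9)*(-1) = 45*(-1) = -45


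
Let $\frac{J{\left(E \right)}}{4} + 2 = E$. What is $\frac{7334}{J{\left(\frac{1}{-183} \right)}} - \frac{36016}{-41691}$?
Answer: $- \frac{27950768407}{30601194} \approx -913.39$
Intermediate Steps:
$J{\left(E \right)} = -8 + 4 E$
$\frac{7334}{J{\left(\frac{1}{-183} \right)}} - \frac{36016}{-41691} = \frac{7334}{-8 + \frac{4}{-183}} - \frac{36016}{-41691} = \frac{7334}{-8 + 4 \left(- \frac{1}{183}\right)} - - \frac{36016}{41691} = \frac{7334}{-8 - \frac{4}{183}} + \frac{36016}{41691} = \frac{7334}{- \frac{1468}{183}} + \frac{36016}{41691} = 7334 \left(- \frac{183}{1468}\right) + \frac{36016}{41691} = - \frac{671061}{734} + \frac{36016}{41691} = - \frac{27950768407}{30601194}$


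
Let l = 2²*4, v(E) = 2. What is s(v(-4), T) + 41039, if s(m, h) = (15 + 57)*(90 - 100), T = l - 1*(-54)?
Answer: 40319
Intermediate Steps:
l = 16 (l = 4*4 = 16)
T = 70 (T = 16 - 1*(-54) = 16 + 54 = 70)
s(m, h) = -720 (s(m, h) = 72*(-10) = -720)
s(v(-4), T) + 41039 = -720 + 41039 = 40319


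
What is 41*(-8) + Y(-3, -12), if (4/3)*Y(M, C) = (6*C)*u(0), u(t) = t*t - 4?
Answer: -112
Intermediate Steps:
u(t) = -4 + t**2 (u(t) = t**2 - 4 = -4 + t**2)
Y(M, C) = -18*C (Y(M, C) = 3*((6*C)*(-4 + 0**2))/4 = 3*((6*C)*(-4 + 0))/4 = 3*((6*C)*(-4))/4 = 3*(-24*C)/4 = -18*C)
41*(-8) + Y(-3, -12) = 41*(-8) - 18*(-12) = -328 + 216 = -112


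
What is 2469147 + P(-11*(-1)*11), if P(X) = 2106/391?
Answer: 965438583/391 ≈ 2.4692e+6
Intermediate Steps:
P(X) = 2106/391 (P(X) = 2106*(1/391) = 2106/391)
2469147 + P(-11*(-1)*11) = 2469147 + 2106/391 = 965438583/391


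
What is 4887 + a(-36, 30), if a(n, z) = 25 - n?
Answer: 4948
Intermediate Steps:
4887 + a(-36, 30) = 4887 + (25 - 1*(-36)) = 4887 + (25 + 36) = 4887 + 61 = 4948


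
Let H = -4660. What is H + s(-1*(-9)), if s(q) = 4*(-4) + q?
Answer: -4667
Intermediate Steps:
s(q) = -16 + q
H + s(-1*(-9)) = -4660 + (-16 - 1*(-9)) = -4660 + (-16 + 9) = -4660 - 7 = -4667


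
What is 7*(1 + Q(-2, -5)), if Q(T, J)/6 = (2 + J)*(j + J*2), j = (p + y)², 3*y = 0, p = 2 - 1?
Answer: 1141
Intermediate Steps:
p = 1
y = 0 (y = (⅓)*0 = 0)
j = 1 (j = (1 + 0)² = 1² = 1)
Q(T, J) = 6*(1 + 2*J)*(2 + J) (Q(T, J) = 6*((2 + J)*(1 + J*2)) = 6*((2 + J)*(1 + 2*J)) = 6*((1 + 2*J)*(2 + J)) = 6*(1 + 2*J)*(2 + J))
7*(1 + Q(-2, -5)) = 7*(1 + (12 + 12*(-5)² + 30*(-5))) = 7*(1 + (12 + 12*25 - 150)) = 7*(1 + (12 + 300 - 150)) = 7*(1 + 162) = 7*163 = 1141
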